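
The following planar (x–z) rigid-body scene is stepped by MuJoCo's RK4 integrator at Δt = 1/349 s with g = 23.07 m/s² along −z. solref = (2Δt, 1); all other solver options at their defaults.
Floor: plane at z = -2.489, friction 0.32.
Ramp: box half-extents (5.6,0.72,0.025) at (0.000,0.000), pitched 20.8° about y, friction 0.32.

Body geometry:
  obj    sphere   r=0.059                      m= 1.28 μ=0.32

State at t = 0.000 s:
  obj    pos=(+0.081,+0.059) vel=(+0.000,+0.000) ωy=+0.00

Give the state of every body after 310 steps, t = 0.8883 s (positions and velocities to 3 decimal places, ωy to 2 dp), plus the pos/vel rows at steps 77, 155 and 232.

State at t = 0.8883 s:
  obj    pos=(+2.239,-0.761) vel=(+4.859,-1.846) ωy=+88.09

Key-timestep trajectory:
   step    t(s)  obj.x    obj.z    obj.vx   obj.vz 
     77  0.2206   +0.214  +0.008  +1.207  -0.459
    155  0.4441   +0.621  -0.146  +2.430  -0.923
    232  0.6648   +1.290  -0.400  +3.637  -1.381


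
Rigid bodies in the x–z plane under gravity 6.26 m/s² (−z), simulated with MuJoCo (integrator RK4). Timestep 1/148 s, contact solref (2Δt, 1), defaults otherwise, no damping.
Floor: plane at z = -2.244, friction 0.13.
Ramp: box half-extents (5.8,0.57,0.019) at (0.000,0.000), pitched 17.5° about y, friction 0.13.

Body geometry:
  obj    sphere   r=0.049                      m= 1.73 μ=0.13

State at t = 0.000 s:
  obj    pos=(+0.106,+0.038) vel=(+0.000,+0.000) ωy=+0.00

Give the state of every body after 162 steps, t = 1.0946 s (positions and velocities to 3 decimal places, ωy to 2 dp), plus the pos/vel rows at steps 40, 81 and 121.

State at t = 1.0946 s:
  obj    pos=(+0.874,-0.204) vel=(+1.404,-0.443) ωy=+30.03

Key-timestep trajectory:
   step    t(s)  obj.x    obj.z    obj.vx   obj.vz 
     40  0.2703   +0.153  +0.023  +0.347  -0.109
     81  0.5473   +0.298  -0.023  +0.702  -0.221
    121  0.8176   +0.535  -0.097  +1.049  -0.331


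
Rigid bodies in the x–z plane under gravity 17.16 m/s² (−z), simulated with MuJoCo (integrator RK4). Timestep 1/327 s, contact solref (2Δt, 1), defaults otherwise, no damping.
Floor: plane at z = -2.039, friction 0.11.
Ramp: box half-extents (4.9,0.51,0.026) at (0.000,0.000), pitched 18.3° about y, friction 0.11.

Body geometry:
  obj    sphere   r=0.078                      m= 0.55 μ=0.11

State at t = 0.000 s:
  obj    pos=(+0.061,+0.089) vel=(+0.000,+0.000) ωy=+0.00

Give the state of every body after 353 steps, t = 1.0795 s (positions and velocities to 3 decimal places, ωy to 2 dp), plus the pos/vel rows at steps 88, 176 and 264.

State at t = 1.0795 s:
  obj    pos=(+2.190,-0.615) vel=(+3.945,-1.305) ωy=+53.26

Key-timestep trajectory:
   step    t(s)  obj.x    obj.z    obj.vx   obj.vz 
     88  0.2691   +0.193  +0.046  +0.984  -0.325
    176  0.5382   +0.590  -0.086  +1.967  -0.650
    264  0.8073   +1.252  -0.305  +2.950  -0.976


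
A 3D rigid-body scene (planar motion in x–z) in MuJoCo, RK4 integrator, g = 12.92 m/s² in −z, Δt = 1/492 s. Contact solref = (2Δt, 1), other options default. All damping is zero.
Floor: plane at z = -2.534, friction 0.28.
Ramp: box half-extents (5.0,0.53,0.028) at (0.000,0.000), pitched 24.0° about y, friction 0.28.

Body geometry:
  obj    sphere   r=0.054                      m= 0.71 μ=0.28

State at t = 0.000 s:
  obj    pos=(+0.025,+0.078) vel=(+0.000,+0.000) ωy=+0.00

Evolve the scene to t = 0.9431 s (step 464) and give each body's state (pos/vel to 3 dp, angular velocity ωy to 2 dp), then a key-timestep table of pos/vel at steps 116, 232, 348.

State at t = 0.9431 s:
  obj    pos=(+1.550,-0.600) vel=(+3.234,-1.440) ωy=+65.55

Key-timestep trajectory:
   step    t(s)  obj.x    obj.z    obj.vx   obj.vz 
    116  0.2358   +0.121  +0.036  +0.809  -0.360
    232  0.4715   +0.406  -0.091  +1.617  -0.720
    348  0.7073   +0.883  -0.303  +2.425  -1.080


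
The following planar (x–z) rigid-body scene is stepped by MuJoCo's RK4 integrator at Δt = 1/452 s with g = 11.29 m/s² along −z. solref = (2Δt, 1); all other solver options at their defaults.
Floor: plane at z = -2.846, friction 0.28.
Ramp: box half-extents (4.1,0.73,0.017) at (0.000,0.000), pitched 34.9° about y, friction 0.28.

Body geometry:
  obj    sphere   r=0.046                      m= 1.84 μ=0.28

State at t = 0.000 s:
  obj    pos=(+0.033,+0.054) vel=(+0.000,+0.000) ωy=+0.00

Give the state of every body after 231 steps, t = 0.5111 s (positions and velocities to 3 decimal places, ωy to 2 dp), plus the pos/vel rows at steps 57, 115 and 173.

State at t = 0.5111 s:
  obj    pos=(+0.527,-0.291) vel=(+1.934,-1.349) ωy=+51.25

Key-timestep trajectory:
   step    t(s)  obj.x    obj.z    obj.vx   obj.vz 
     57  0.1261   +0.063  +0.033  +0.477  -0.333
    115  0.2544   +0.155  -0.032  +0.963  -0.672
    173  0.3827   +0.310  -0.140  +1.449  -1.010


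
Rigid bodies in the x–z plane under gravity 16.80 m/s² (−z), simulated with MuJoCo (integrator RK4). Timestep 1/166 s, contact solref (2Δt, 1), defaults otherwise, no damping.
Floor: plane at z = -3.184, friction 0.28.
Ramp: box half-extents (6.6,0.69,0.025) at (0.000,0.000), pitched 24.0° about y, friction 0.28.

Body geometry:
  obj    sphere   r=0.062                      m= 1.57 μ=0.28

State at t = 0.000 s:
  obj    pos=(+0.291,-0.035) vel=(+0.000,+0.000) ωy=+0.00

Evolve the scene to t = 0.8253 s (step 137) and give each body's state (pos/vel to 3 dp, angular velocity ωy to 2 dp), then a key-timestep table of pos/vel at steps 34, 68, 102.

State at t = 0.8253 s:
  obj    pos=(+1.810,-0.711) vel=(+3.680,-1.638) ωy=+64.95

Key-timestep trajectory:
   step    t(s)  obj.x    obj.z    obj.vx   obj.vz 
     34  0.2048   +0.385  -0.076  +0.913  -0.407
     68  0.4096   +0.665  -0.201  +1.827  -0.813
    102  0.6145   +1.133  -0.409  +2.740  -1.220


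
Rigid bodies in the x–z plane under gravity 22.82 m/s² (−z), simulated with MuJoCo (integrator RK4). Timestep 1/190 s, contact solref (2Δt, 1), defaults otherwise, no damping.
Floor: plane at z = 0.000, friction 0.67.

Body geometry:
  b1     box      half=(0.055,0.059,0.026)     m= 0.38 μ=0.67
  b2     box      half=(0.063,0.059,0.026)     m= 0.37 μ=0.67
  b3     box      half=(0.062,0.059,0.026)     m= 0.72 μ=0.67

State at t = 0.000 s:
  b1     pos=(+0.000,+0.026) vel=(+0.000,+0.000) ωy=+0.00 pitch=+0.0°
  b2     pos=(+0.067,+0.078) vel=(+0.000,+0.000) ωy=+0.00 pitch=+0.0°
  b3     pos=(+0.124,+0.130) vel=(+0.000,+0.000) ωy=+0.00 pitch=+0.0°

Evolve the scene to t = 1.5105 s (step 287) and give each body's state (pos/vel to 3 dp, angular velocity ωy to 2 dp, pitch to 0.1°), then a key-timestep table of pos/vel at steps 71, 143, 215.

State at t = 1.5105 s:
  b1     pos=(-0.003,+0.026) vel=(-0.002,+0.000) ωy=+0.00 pitch=+0.0°
  b2     pos=(+0.079,+0.062) vel=(+0.000,-0.001) ωy=-0.03 pitch=+43.0°
  b3     pos=(+0.163,+0.060) vel=(+0.000,+0.000) ωy=-0.01 pitch=+40.0°

Key-timestep trajectory:
   step    t(s)  b1.x    b1.z    b1.vx   b1.vz   b2.x    b2.z    b2.vx   b2.vz   b3.x    b3.z    b3.vx   b3.vz 
     71  0.3737   -0.001  +0.026  -0.002  +0.000   +0.080  +0.063  -0.001  -0.001   +0.162  +0.060  +0.000  +0.000
    143  0.7526   -0.002  +0.026  -0.002  +0.000   +0.080  +0.063  +0.000  -0.001   +0.162  +0.060  +0.000  +0.000
    215  1.1316   -0.002  +0.026  -0.002  +0.000   +0.080  +0.062  +0.000  -0.001   +0.163  +0.060  +0.000  +0.000


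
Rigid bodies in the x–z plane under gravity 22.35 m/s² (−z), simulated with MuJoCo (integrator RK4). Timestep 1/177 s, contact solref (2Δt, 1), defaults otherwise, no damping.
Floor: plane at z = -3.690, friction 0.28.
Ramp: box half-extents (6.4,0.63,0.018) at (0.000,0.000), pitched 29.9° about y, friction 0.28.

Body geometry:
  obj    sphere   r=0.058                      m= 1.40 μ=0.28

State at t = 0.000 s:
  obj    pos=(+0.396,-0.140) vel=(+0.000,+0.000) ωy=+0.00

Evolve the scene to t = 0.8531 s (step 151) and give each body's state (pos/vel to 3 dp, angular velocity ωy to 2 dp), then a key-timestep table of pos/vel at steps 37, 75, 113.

State at t = 0.8531 s:
  obj    pos=(+2.907,-1.584) vel=(+5.886,-3.384) ωy=+117.02

Key-timestep trajectory:
   step    t(s)  obj.x    obj.z    obj.vx   obj.vz 
     37  0.2090   +0.547  -0.227  +1.443  -0.830
     75  0.4237   +1.016  -0.496  +2.924  -1.681
    113  0.6384   +1.802  -0.949  +4.405  -2.533


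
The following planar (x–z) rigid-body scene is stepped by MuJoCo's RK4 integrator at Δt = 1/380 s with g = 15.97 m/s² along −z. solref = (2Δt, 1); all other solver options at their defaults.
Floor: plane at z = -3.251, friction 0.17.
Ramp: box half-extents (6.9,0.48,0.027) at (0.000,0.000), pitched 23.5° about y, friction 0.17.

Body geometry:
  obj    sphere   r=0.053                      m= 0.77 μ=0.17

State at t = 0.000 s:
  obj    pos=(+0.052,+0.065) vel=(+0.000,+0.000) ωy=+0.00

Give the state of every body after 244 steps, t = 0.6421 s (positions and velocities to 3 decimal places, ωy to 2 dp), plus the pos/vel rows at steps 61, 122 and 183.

State at t = 0.6421 s:
  obj    pos=(+0.912,-0.309) vel=(+2.679,-1.165) ωy=+55.09

Key-timestep trajectory:
   step    t(s)  obj.x    obj.z    obj.vx   obj.vz 
     61  0.1605   +0.106  +0.041  +0.670  -0.291
    122  0.3211   +0.267  -0.029  +1.339  -0.582
    183  0.4816   +0.536  -0.146  +2.009  -0.874


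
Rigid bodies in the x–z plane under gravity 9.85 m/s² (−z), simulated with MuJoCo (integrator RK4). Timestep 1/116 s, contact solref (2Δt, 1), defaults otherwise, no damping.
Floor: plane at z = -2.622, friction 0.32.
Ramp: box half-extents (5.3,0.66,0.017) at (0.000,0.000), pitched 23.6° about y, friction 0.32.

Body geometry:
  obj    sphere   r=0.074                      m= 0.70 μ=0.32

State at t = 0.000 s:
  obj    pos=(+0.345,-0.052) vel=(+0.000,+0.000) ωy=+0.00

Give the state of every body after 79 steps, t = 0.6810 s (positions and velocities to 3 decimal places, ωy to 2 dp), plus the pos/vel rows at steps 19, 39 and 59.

State at t = 0.6810 s:
  obj    pos=(+0.944,-0.313) vel=(+1.758,-0.768) ωy=+25.91

Key-timestep trajectory:
   step    t(s)  obj.x    obj.z    obj.vx   obj.vz 
     19  0.1638   +0.380  -0.067  +0.423  -0.185
     39  0.3362   +0.491  -0.115  +0.868  -0.379
     59  0.5086   +0.679  -0.197  +1.313  -0.574


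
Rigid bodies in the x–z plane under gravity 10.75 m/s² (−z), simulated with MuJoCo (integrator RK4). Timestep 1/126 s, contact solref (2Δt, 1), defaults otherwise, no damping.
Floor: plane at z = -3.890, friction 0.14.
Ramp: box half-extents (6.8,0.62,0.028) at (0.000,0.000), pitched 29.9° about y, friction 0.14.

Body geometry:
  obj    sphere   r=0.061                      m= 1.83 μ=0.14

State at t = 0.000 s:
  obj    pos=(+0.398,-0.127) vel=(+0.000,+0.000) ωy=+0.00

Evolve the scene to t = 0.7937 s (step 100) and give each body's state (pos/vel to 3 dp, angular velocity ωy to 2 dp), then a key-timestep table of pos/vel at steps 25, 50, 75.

State at t = 0.7937 s:
  obj    pos=(+1.505,-0.763) vel=(+2.791,-1.602) ωy=+42.39

Key-timestep trajectory:
   step    t(s)  obj.x    obj.z    obj.vx   obj.vz 
     25  0.1984   +0.467  -0.166  +0.703  -0.388
     50  0.3968   +0.675  -0.286  +1.386  -0.825
     75  0.5952   +1.021  -0.484  +2.108  -1.165


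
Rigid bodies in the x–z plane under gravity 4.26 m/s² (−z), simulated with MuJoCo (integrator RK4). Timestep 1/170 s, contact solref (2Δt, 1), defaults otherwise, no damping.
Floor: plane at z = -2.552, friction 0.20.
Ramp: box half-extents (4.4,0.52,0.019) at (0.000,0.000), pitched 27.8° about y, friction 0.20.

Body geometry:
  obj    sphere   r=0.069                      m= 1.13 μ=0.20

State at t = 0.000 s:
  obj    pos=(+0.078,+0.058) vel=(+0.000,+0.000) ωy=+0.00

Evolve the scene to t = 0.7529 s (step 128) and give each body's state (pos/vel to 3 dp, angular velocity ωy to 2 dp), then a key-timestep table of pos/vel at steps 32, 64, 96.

State at t = 0.7529 s:
  obj    pos=(+0.434,-0.129) vel=(+0.945,-0.498) ωy=+15.48

Key-timestep trajectory:
   step    t(s)  obj.x    obj.z    obj.vx   obj.vz 
     32  0.1882   +0.100  +0.047  +0.236  -0.125
     64  0.3765   +0.167  +0.011  +0.473  -0.249
     96  0.5647   +0.278  -0.047  +0.709  -0.374


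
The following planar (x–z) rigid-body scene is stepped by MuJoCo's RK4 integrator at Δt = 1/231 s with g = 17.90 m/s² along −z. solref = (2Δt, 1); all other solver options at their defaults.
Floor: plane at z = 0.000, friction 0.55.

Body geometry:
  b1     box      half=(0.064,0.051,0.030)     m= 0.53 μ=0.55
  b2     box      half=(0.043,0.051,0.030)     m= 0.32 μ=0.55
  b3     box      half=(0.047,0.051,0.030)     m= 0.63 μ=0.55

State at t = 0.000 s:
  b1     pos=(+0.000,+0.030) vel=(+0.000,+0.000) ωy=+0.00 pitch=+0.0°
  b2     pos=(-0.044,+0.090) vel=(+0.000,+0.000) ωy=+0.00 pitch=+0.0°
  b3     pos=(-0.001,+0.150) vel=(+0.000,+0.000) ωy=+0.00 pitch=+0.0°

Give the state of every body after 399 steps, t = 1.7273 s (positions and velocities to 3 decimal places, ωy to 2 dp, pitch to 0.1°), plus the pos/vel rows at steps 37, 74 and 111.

State at t = 1.7273 s:
  b1     pos=(+0.000,+0.030) vel=(+0.000,+0.000) ωy=+0.00 pitch=+0.0°
  b2     pos=(-0.044,+0.090) vel=(+0.000,+0.000) ωy=+0.00 pitch=+0.0°
  b3     pos=(+0.130,+0.030) vel=(+0.000,+0.000) ωy=+0.00 pitch=+180.0°

Key-timestep trajectory:
   step    t(s)  b1.x    b1.z    b1.vx   b1.vz   b2.x    b2.z    b2.vx   b2.vz   b3.x    b3.z    b3.vx   b3.vz 
     37  0.1602   +0.000  +0.030  +0.000  +0.000   -0.044  +0.090  +0.000  +0.000   +0.001  +0.150  +0.026  -0.002
     74  0.3203   +0.000  +0.030  +0.000  +0.000   -0.044  +0.090  -0.001  +0.000   +0.019  +0.142  +0.277  -0.269
    111  0.4805   +0.000  +0.030  +0.000  +0.000   -0.044  +0.090  +0.000  +0.000   +0.089  +0.104  +0.532  -0.365


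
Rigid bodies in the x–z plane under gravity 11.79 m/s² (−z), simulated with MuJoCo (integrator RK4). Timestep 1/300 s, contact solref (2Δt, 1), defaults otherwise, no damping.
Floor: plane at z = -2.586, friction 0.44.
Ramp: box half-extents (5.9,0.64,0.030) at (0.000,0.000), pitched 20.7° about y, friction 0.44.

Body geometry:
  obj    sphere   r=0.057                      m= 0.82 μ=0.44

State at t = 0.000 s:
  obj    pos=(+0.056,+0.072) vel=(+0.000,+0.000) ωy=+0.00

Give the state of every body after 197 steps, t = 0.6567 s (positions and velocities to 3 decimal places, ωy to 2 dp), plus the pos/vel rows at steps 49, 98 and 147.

State at t = 0.6567 s:
  obj    pos=(+0.656,-0.155) vel=(+1.829,-0.691) ωy=+34.29

Key-timestep trajectory:
   step    t(s)  obj.x    obj.z    obj.vx   obj.vz 
     49  0.1633   +0.093  +0.058  +0.455  -0.172
     98  0.3267   +0.205  +0.016  +0.910  -0.344
    147  0.4900   +0.390  -0.054  +1.365  -0.516


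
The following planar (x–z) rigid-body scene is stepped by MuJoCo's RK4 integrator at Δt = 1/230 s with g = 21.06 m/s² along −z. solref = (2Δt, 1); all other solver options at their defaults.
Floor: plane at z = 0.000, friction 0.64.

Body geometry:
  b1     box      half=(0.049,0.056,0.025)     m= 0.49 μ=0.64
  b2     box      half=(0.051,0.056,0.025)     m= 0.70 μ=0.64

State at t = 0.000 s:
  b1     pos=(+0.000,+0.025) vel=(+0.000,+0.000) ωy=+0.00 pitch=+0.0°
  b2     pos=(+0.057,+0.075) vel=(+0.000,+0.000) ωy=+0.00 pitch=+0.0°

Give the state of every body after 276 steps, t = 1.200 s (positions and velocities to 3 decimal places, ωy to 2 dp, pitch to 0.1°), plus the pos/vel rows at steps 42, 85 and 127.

State at t = 1.200 s:
  b1     pos=(+0.000,+0.025) vel=(+0.000,+0.000) ωy=+0.00 pitch=+0.0°
  b2     pos=(+0.107,+0.051) vel=(+0.000,+0.000) ωy=+0.00 pitch=+90.0°

Key-timestep trajectory:
   step    t(s)  b1.x    b1.z    b1.vx   b1.vz   b2.x    b2.z    b2.vx   b2.vz 
     42  0.1826   +0.000  +0.025  +0.000  +0.000   +0.098  +0.054  +0.428  -0.112
     85  0.3696   +0.000  +0.025  +0.000  +0.000   +0.125  +0.056  -0.062  -0.007
    127  0.5522   +0.000  +0.025  +0.000  +0.000   +0.102  +0.053  +0.152  -0.056


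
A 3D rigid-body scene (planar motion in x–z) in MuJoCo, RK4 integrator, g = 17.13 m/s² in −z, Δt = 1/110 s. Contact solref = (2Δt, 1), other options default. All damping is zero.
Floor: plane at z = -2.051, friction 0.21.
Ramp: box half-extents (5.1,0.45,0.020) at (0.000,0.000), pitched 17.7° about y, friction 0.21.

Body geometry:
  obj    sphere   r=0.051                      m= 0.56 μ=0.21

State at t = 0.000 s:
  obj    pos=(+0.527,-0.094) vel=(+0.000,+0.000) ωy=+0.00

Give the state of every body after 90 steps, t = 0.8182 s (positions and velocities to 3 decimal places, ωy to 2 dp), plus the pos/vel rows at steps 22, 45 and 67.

State at t = 0.8182 s:
  obj    pos=(+1.713,-0.472) vel=(+2.900,-0.925) ωy=+59.66

Key-timestep trajectory:
   step    t(s)  obj.x    obj.z    obj.vx   obj.vz 
     22  0.2000   +0.598  -0.116  +0.709  -0.226
     45  0.4091   +0.824  -0.188  +1.450  -0.463
     67  0.6091   +1.185  -0.304  +2.159  -0.689


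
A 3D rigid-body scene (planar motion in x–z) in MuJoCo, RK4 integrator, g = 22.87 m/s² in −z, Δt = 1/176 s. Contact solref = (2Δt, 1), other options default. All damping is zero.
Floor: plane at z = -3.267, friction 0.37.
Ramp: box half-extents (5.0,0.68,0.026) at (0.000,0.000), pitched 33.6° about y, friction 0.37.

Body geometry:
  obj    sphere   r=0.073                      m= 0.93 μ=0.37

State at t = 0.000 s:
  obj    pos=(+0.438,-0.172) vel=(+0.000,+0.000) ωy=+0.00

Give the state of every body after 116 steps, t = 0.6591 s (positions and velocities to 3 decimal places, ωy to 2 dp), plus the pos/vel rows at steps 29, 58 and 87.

State at t = 0.6591 s:
  obj    pos=(+2.074,-1.259) vel=(+4.963,-3.297) ωy=+81.60

Key-timestep trajectory:
   step    t(s)  obj.x    obj.z    obj.vx   obj.vz 
     29  0.1648   +0.540  -0.240  +1.241  -0.825
     58  0.3295   +0.847  -0.444  +2.482  -1.649
     87  0.4943   +1.358  -0.783  +3.722  -2.473


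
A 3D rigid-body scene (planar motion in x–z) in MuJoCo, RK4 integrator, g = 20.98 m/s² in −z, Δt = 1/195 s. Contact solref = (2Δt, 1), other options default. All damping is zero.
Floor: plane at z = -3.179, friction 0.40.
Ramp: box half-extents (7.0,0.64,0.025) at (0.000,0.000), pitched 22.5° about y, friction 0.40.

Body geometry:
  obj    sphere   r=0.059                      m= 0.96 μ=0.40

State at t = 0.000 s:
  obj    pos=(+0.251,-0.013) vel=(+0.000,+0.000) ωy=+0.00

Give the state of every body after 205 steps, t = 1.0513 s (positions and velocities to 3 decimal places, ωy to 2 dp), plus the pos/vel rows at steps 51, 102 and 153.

State at t = 1.0513 s:
  obj    pos=(+3.179,-1.226) vel=(+5.570,-2.307) ωy=+102.17

Key-timestep trajectory:
   step    t(s)  obj.x    obj.z    obj.vx   obj.vz 
     51  0.2615   +0.432  -0.088  +1.386  -0.574
    102  0.5231   +0.976  -0.313  +2.771  -1.148
    153  0.7846   +1.882  -0.689  +4.157  -1.722


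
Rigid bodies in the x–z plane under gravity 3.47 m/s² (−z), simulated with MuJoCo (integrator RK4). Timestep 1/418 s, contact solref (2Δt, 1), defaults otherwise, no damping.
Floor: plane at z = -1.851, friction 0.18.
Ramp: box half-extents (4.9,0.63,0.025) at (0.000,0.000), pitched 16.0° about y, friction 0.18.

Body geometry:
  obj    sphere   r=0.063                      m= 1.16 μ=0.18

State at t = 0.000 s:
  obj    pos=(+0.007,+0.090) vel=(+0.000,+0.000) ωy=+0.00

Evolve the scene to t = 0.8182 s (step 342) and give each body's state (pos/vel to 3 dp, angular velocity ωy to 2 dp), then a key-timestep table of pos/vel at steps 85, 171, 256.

State at t = 0.8182 s:
  obj    pos=(+0.227,+0.027) vel=(+0.537,-0.154) ωy=+8.87

Key-timestep trajectory:
   step    t(s)  obj.x    obj.z    obj.vx   obj.vz 
     85  0.2033   +0.021  +0.086  +0.134  -0.038
    171  0.4091   +0.062  +0.074  +0.269  -0.077
    256  0.6124   +0.130  +0.054  +0.402  -0.115


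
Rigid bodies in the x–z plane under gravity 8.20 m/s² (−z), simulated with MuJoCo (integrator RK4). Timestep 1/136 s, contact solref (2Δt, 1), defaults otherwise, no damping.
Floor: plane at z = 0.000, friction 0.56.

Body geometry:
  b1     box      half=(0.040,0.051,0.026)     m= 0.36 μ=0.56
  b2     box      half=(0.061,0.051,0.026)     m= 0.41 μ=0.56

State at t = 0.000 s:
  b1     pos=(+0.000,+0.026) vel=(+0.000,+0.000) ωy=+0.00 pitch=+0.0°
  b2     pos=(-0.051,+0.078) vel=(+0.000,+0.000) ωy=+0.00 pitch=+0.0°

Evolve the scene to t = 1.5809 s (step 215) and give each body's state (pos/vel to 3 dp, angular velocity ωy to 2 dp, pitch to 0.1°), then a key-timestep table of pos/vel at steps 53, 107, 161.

State at t = 1.5809 s:
  b1     pos=(+0.001,+0.026) vel=(+0.000,+0.000) ωy=+0.00 pitch=+0.0°
  b2     pos=(-0.066,+0.062) vel=(+0.000,+0.000) ωy=+0.01 pitch=-45.4°

Key-timestep trajectory:
   step    t(s)  b1.x    b1.z    b1.vx   b1.vz   b2.x    b2.z    b2.vx   b2.vz 
     53  0.3897   +0.000  +0.026  +0.000  +0.000   -0.068  +0.062  +0.155  -0.051
    107  0.7868   +0.001  +0.026  +0.000  +0.000   -0.066  +0.062  +0.000  +0.000
    161  1.1838   +0.001  +0.026  +0.000  +0.000   -0.066  +0.062  +0.000  +0.000


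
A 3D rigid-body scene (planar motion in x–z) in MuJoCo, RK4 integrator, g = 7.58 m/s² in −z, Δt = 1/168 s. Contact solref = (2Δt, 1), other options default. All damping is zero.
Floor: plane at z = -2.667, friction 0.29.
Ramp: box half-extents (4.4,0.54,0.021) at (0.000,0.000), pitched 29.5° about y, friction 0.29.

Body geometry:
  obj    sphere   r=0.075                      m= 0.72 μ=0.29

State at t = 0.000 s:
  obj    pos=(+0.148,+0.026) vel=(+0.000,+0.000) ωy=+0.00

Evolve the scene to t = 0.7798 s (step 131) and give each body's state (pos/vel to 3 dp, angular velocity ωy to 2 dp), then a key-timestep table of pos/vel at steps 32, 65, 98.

State at t = 0.7798 s:
  obj    pos=(+0.854,-0.373) vel=(+1.810,-1.024) ωy=+27.71

Key-timestep trajectory:
   step    t(s)  obj.x    obj.z    obj.vx   obj.vz 
     32  0.1905   +0.190  +0.003  +0.442  -0.250
     65  0.3869   +0.322  -0.072  +0.898  -0.508
     98  0.5833   +0.543  -0.197  +1.354  -0.766


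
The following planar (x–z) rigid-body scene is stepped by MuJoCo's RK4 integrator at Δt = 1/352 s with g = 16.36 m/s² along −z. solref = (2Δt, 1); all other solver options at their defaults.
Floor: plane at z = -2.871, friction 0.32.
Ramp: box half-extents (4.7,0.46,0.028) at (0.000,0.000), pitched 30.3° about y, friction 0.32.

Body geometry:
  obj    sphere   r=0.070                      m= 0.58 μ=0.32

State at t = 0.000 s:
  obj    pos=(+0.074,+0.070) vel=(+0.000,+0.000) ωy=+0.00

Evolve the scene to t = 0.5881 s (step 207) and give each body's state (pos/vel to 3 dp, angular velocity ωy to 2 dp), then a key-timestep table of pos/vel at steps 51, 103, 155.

State at t = 0.5881 s:
  obj    pos=(+0.954,-0.444) vel=(+2.994,-1.749) ωy=+49.52

Key-timestep trajectory:
   step    t(s)  obj.x    obj.z    obj.vx   obj.vz 
     51  0.1449   +0.128  +0.039  +0.738  -0.431
    103  0.2926   +0.292  -0.057  +1.490  -0.870
    155  0.4403   +0.568  -0.218  +2.242  -1.310


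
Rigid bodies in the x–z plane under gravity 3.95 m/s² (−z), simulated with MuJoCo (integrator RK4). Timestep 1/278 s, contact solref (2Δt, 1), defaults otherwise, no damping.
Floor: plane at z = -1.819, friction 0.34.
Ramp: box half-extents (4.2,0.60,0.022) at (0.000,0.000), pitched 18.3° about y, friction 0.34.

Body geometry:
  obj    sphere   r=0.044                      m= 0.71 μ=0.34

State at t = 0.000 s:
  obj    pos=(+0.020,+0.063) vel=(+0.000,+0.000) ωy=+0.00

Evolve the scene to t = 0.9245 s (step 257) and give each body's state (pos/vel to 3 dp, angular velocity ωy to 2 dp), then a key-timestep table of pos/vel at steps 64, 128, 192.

State at t = 0.9245 s:
  obj    pos=(+0.379,-0.056) vel=(+0.778,-0.257) ωy=+18.61

Key-timestep trajectory:
   step    t(s)  obj.x    obj.z    obj.vx   obj.vz 
     64  0.2302   +0.042  +0.056  +0.194  -0.064
    128  0.4604   +0.109  +0.033  +0.387  -0.128
    192  0.6906   +0.221  -0.003  +0.581  -0.192


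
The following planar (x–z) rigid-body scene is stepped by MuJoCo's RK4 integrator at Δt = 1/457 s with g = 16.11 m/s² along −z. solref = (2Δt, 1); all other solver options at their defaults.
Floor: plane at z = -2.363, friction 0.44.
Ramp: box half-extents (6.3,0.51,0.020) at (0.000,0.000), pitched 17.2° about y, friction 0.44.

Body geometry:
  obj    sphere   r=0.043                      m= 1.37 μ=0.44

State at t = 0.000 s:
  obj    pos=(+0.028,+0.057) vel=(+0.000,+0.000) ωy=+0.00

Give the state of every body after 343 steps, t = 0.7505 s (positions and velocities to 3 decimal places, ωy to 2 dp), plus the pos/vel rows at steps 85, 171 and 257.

State at t = 0.7505 s:
  obj    pos=(+0.944,-0.226) vel=(+2.440,-0.755) ωy=+59.39

Key-timestep trajectory:
   step    t(s)  obj.x    obj.z    obj.vx   obj.vz 
     85  0.1860   +0.084  +0.040  +0.605  -0.187
    171  0.3742   +0.256  -0.013  +1.216  -0.377
    257  0.5624   +0.542  -0.102  +1.828  -0.566


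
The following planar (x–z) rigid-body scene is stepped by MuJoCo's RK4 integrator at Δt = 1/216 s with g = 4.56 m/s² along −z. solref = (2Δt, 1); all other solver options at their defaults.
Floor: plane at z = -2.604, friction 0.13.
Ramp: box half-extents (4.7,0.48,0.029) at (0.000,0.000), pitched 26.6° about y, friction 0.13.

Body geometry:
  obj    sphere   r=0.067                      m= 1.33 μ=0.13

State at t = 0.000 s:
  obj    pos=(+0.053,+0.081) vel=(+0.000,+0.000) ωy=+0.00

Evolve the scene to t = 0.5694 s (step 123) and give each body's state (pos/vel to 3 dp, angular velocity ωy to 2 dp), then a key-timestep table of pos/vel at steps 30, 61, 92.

State at t = 0.5694 s:
  obj    pos=(+0.272,-0.029) vel=(+0.770,-0.384) ωy=+11.27

Key-timestep trajectory:
   step    t(s)  obj.x    obj.z    obj.vx   obj.vz 
     30  0.1389   +0.066  +0.074  +0.189  -0.091
     61  0.2824   +0.107  +0.054  +0.380  -0.196
     92  0.4259   +0.176  +0.019  +0.577  -0.285


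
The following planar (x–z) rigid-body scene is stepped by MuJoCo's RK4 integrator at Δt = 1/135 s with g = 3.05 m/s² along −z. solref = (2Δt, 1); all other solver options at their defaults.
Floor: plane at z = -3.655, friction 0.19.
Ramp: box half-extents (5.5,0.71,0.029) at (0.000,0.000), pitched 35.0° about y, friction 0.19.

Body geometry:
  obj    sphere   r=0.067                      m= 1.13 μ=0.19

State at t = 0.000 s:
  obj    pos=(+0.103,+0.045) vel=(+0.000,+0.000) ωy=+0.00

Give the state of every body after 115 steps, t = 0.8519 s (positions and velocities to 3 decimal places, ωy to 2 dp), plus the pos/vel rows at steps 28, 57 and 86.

State at t = 0.8519 s:
  obj    pos=(+0.482,-0.220) vel=(+0.889,-0.625) ωy=+15.06

Key-timestep trajectory:
   step    t(s)  obj.x    obj.z    obj.vx   obj.vz 
     28  0.2074   +0.125  +0.029  +0.217  -0.151
     57  0.4222   +0.196  -0.020  +0.439  -0.313
     86  0.6370   +0.315  -0.103  +0.665  -0.467


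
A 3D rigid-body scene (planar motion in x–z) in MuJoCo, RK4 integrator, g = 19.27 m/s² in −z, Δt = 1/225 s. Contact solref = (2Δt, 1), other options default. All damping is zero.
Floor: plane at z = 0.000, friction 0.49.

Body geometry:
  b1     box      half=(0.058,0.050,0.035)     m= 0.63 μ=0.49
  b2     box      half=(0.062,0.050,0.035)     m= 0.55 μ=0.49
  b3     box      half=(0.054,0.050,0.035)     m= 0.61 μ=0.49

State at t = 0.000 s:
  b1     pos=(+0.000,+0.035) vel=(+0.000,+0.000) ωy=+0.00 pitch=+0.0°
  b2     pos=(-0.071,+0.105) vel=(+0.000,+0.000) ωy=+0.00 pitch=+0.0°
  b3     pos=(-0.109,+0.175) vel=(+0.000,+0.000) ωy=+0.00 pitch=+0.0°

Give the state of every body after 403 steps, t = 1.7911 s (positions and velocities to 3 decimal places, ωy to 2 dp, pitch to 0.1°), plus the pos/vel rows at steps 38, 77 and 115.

State at t = 1.7911 s:
  b1     pos=(+0.000,+0.035) vel=(+0.000,+0.000) ωy=+0.00 pitch=+0.0°
  b2     pos=(-0.131,+0.062) vel=(+0.000,+0.000) ωy=+0.00 pitch=-90.0°
  b3     pos=(-0.315,+0.035) vel=(+0.000,+0.000) ωy=+0.00 pitch=+180.0°

Key-timestep trajectory:
   step    t(s)  b1.x    b1.z    b1.vx   b1.vz   b2.x    b2.z    b2.vx   b2.vz   b3.x    b3.z    b3.vx   b3.vz 
     38  0.1689   +0.000  +0.035  +0.000  +0.000   -0.104  +0.068  -0.493  +0.066   -0.193  +0.060  -0.766  -0.473
     77  0.3422   +0.000  +0.035  +0.000  +0.000   -0.150  +0.069  +0.057  -0.013   -0.264  +0.064  -0.233  -0.013
    115  0.5111   +0.000  +0.035  +0.000  +0.000   -0.127  +0.064  -0.165  -0.078   -0.315  +0.035  +0.006  +0.011


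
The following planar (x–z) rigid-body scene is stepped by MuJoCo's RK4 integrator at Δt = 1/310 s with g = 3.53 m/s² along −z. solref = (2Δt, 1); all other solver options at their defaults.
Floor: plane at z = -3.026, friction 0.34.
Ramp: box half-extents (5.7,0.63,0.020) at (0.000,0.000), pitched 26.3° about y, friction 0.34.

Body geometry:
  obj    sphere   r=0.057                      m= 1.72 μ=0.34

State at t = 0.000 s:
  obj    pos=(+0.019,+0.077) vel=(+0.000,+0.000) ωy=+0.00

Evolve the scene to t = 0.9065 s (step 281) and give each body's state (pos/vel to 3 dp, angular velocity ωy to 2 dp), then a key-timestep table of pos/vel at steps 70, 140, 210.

State at t = 0.9065 s:
  obj    pos=(+0.430,-0.127) vel=(+0.908,-0.449) ωy=+17.76

Key-timestep trajectory:
   step    t(s)  obj.x    obj.z    obj.vx   obj.vz 
     70  0.2258   +0.044  +0.064  +0.226  -0.112
    140  0.4516   +0.121  +0.026  +0.452  -0.224
    210  0.6774   +0.249  -0.037  +0.678  -0.335


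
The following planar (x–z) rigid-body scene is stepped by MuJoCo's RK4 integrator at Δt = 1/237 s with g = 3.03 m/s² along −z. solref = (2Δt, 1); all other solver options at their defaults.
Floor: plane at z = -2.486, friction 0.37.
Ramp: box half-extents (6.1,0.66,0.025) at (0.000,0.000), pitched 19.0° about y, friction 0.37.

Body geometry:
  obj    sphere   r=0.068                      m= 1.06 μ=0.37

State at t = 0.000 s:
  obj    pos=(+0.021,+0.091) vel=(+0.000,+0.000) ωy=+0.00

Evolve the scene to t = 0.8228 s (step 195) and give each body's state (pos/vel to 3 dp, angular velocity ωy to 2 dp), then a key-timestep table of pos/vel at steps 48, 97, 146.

State at t = 0.8228 s:
  obj    pos=(+0.247,+0.013) vel=(+0.548,-0.189) ωy=+8.52

Key-timestep trajectory:
   step    t(s)  obj.x    obj.z    obj.vx   obj.vz 
     48  0.2025   +0.035  +0.086  +0.135  -0.046
     97  0.4093   +0.077  +0.072  +0.273  -0.094
    146  0.6160   +0.147  +0.048  +0.410  -0.141


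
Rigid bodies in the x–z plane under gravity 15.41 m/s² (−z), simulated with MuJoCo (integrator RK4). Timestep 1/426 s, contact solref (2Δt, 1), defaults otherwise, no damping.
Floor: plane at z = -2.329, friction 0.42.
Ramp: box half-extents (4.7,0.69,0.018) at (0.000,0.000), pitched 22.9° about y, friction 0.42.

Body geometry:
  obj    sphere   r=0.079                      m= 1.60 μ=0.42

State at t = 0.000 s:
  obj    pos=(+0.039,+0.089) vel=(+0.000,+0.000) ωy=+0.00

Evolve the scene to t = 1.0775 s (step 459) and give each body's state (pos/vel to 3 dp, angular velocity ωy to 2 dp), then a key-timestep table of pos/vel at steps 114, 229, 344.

State at t = 1.0775 s:
  obj    pos=(+2.329,-0.879) vel=(+4.251,-1.796) ωy=+58.41

Key-timestep trajectory:
   step    t(s)  obj.x    obj.z    obj.vx   obj.vz 
    114  0.2676   +0.180  +0.029  +1.056  -0.446
    229  0.5376   +0.609  -0.152  +2.121  -0.896
    344  0.8075   +1.325  -0.455  +3.186  -1.346


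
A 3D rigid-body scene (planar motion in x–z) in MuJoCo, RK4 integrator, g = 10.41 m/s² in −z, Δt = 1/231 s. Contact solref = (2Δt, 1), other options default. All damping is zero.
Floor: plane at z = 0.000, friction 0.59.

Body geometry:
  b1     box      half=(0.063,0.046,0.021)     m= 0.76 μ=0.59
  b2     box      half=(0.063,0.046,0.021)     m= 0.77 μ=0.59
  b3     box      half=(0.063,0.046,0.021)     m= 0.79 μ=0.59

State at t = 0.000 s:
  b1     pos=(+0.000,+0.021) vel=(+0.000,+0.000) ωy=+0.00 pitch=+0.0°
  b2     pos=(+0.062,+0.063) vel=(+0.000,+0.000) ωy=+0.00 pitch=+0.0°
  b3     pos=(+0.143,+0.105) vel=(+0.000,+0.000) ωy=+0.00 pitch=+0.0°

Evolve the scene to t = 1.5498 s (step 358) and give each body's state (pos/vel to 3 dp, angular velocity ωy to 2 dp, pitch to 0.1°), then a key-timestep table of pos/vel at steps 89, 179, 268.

State at t = 1.5498 s:
  b1     pos=(-0.001,+0.021) vel=(-0.001,+0.000) ωy=+0.00 pitch=+0.0°
  b2     pos=(+0.076,+0.058) vel=(+0.000,+0.000) ωy=-0.01 pitch=+42.1°
  b3     pos=(+0.165,+0.050) vel=(+0.000,+0.000) ωy=+0.00 pitch=+30.8°

Key-timestep trajectory:
   step    t(s)  b1.x    b1.z    b1.vx   b1.vz   b2.x    b2.z    b2.vx   b2.vz   b3.x    b3.z    b3.vx   b3.vz 
     89  0.3853   +0.000  +0.021  -0.001  +0.000   +0.076  +0.058  +0.000  -0.001   +0.164  +0.051  +0.000  +0.000
    179  0.7749   -0.001  +0.021  -0.001  +0.000   +0.076  +0.058  +0.000  -0.001   +0.164  +0.050  +0.000  +0.000
    268  1.1602   -0.001  +0.021  -0.001  +0.000   +0.076  +0.058  +0.000  +0.000   +0.164  +0.050  +0.000  +0.000


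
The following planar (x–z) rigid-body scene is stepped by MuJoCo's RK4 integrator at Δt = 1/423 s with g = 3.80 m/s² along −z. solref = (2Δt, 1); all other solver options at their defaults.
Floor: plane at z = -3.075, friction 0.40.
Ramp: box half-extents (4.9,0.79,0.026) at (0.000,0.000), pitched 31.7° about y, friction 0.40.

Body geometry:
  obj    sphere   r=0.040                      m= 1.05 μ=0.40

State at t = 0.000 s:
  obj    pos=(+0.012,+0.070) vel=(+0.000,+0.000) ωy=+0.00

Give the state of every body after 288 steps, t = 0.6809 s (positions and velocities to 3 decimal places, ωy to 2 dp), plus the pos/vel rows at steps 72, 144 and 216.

State at t = 0.6809 s:
  obj    pos=(+0.293,-0.104) vel=(+0.826,-0.510) ωy=+24.27

Key-timestep trajectory:
   step    t(s)  obj.x    obj.z    obj.vx   obj.vz 
     72  0.1702   +0.030  +0.059  +0.207  -0.128
    144  0.3404   +0.082  +0.027  +0.413  -0.255
    216  0.5106   +0.170  -0.028  +0.620  -0.383


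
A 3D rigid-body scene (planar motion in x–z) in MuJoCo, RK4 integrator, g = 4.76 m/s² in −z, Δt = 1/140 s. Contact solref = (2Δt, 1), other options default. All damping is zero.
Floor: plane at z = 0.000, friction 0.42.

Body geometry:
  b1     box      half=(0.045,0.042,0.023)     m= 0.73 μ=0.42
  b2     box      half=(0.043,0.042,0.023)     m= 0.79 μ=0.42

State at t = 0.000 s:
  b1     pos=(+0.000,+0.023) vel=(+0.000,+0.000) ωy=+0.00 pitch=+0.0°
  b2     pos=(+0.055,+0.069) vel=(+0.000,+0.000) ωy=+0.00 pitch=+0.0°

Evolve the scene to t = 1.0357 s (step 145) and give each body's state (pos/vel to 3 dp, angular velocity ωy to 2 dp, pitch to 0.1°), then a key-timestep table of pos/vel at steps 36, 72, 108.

State at t = 1.0357 s:
  b1     pos=(+0.000,+0.023) vel=(+0.000,+0.000) ωy=+0.00 pitch=+0.0°
  b2     pos=(+0.100,+0.043) vel=(-0.001,+0.001) ωy=-0.03 pitch=+90.0°

Key-timestep trajectory:
   step    t(s)  b1.x    b1.z    b1.vx   b1.vz   b2.x    b2.z    b2.vx   b2.vz 
     36  0.2571   +0.000  +0.023  +0.000  +0.000   +0.078  +0.048  +0.164  +0.029
     72  0.5143   +0.000  +0.023  +0.000  +0.000   +0.111  +0.047  +0.014  +0.004
    108  0.7714   +0.000  +0.023  +0.000  +0.000   +0.096  +0.045  +0.004  +0.001


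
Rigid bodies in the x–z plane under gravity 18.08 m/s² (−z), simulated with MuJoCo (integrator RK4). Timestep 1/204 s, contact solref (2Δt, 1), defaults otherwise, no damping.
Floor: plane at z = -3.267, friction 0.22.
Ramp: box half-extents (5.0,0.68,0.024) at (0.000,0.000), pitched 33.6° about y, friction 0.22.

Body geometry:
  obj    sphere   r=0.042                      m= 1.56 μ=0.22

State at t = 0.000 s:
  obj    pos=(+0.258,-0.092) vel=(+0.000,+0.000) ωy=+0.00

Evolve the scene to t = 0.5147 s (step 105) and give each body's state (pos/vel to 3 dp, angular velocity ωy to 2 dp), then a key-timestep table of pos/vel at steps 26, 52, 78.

State at t = 0.5147 s:
  obj    pos=(+1.047,-0.616) vel=(+3.064,-2.036) ωy=+87.53

Key-timestep trajectory:
   step    t(s)  obj.x    obj.z    obj.vx   obj.vz 
     26  0.1275   +0.306  -0.124  +0.759  -0.504
     52  0.2549   +0.452  -0.221  +1.518  -1.008
     78  0.3824   +0.693  -0.381  +2.277  -1.513


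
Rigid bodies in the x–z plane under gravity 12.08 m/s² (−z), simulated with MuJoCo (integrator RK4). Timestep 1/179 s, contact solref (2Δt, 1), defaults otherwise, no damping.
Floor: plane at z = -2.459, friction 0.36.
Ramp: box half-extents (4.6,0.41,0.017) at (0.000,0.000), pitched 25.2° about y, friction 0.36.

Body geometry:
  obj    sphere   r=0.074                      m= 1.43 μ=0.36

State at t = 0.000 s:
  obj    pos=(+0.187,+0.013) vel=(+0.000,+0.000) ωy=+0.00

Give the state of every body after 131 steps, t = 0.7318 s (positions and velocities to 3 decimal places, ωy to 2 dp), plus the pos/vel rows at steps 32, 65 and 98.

State at t = 0.7318 s:
  obj    pos=(+1.077,-0.406) vel=(+2.433,-1.145) ωy=+36.32

Key-timestep trajectory:
   step    t(s)  obj.x    obj.z    obj.vx   obj.vz 
     32  0.1788   +0.240  -0.012  +0.594  -0.280
     65  0.3631   +0.406  -0.091  +1.207  -0.568
     98  0.5475   +0.685  -0.222  +1.820  -0.856


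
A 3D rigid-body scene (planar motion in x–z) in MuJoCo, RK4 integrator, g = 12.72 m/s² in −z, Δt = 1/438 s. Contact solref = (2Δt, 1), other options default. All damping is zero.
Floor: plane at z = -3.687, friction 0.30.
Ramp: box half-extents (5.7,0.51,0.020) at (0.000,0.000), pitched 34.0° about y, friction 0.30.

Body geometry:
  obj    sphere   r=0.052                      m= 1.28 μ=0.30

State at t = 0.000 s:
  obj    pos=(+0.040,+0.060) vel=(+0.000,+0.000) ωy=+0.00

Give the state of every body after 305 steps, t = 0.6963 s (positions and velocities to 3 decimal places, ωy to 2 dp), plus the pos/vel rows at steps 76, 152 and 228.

State at t = 0.6963 s:
  obj    pos=(+1.061,-0.629) vel=(+2.933,-1.978) ωy=+68.03

Key-timestep trajectory:
   step    t(s)  obj.x    obj.z    obj.vx   obj.vz 
     76  0.1735   +0.103  +0.017  +0.731  -0.493
    152  0.3470   +0.294  -0.111  +1.462  -0.986
    228  0.5205   +0.611  -0.325  +2.193  -1.479


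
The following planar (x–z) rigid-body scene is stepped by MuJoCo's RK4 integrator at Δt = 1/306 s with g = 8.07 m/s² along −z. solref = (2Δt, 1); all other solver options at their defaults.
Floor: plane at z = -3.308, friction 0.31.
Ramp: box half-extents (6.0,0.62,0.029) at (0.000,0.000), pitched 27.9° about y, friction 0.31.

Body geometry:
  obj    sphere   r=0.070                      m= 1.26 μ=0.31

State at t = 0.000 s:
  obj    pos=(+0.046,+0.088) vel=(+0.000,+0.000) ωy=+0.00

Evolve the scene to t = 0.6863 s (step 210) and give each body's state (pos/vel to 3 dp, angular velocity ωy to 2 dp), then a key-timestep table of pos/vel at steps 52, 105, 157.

State at t = 0.6863 s:
  obj    pos=(+0.607,-0.210) vel=(+1.636,-0.866) ωy=+26.44

Key-timestep trajectory:
   step    t(s)  obj.x    obj.z    obj.vx   obj.vz 
     52  0.1699   +0.080  +0.069  +0.405  -0.215
    105  0.3431   +0.186  +0.013  +0.818  -0.433
    157  0.5131   +0.360  -0.078  +1.223  -0.648


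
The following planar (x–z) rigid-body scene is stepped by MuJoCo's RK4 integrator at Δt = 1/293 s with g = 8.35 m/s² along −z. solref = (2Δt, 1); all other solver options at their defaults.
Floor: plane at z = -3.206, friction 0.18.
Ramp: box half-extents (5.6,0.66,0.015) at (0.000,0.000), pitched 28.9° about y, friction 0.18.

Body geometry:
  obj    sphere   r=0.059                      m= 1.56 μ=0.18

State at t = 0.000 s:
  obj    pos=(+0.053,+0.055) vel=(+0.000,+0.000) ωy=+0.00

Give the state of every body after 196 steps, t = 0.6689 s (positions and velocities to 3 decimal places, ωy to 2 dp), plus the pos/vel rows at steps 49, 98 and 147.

State at t = 0.6689 s:
  obj    pos=(+0.618,-0.257) vel=(+1.688,-0.932) ωy=+32.67

Key-timestep trajectory:
   step    t(s)  obj.x    obj.z    obj.vx   obj.vz 
     49  0.1672   +0.088  +0.036  +0.422  -0.233
     98  0.3345   +0.194  -0.023  +0.844  -0.466
    147  0.5017   +0.371  -0.120  +1.266  -0.699


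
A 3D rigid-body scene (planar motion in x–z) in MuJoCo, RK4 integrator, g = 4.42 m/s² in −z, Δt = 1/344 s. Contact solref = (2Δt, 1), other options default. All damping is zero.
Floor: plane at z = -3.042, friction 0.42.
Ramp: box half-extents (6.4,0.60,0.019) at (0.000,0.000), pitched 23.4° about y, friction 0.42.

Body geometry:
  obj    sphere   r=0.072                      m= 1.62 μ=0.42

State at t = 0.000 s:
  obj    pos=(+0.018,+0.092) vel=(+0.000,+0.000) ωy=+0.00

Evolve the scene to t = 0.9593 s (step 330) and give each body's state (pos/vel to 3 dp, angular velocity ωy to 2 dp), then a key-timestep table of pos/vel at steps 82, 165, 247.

State at t = 0.9593 s:
  obj    pos=(+0.547,-0.138) vel=(+1.104,-0.478) ωy=+16.70

Key-timestep trajectory:
   step    t(s)  obj.x    obj.z    obj.vx   obj.vz 
     82  0.2384   +0.051  +0.077  +0.274  -0.119
    165  0.4797   +0.150  +0.034  +0.552  -0.239
    247  0.7180   +0.315  -0.037  +0.826  -0.358
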